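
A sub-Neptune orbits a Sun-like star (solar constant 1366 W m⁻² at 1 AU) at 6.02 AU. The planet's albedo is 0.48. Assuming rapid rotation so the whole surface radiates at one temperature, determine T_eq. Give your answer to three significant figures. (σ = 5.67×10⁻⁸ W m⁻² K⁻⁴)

T_eq ≈ 96.4 K

Flux at 6.02 AU: S = 1366/6.02² = 37.7 W m⁻².
Energy balance: absorbed = emitted ⇒ πR²·S(1−A) = 4πR²·σT_eq⁴, so T_eq⁴ = S(1−A)/(4σ).
T_eq = [37.7 × 0.52 / (4 × 5.67×10⁻⁸)]^(1/4) = (8.64×10⁷)^(1/4) = 96.4 K.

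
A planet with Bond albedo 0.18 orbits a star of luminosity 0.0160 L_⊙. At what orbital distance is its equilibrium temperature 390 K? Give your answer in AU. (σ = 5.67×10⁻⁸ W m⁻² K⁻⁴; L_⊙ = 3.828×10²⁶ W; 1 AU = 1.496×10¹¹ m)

L = 0.0160 × 3.828×10²⁶ = 6.12×10²⁴ W.
From T_eq⁴ = L(1−A)/(16πσd²): d = √[L(1−A)/(16πσT_eq⁴)].
d = √[6.12×10²⁴ × 0.82 / (16π × 5.67×10⁻⁸ × (390)⁴)] = 8.73×10⁹ m = 0.0583 AU.

d ≈ 0.0583 AU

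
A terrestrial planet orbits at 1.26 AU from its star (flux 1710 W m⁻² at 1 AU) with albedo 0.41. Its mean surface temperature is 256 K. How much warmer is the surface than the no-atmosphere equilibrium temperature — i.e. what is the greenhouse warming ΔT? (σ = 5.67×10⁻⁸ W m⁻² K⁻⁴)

S = 1710/1.26² = 1077 W m⁻².
T_eq = [S(1−A)/(4σ)]^(1/4) = [1077×0.59/(4×5.67×10⁻⁸)]^(1/4) = 230.1 K.
ΔT = T_surf − T_eq = 256 − 230.1.

ΔT ≈ 25.9 K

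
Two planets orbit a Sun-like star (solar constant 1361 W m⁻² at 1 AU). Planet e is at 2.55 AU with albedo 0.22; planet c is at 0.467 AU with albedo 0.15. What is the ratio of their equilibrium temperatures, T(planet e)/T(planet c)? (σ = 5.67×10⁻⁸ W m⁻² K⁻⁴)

T_eq = [S₀(1−A)/(4σd²)]^(1/4), so T ∝ (1−A)^(1/4) / √d.
T₁ = [1361×0.78/(4×5.67×10⁻⁸×2.55²)]^(1/4) = 163.80 K.
T₂ = [1361×0.85/(4×5.67×10⁻⁸×0.467²)]^(1/4) = 391.07 K.

T₁/T₂ ≈ 0.419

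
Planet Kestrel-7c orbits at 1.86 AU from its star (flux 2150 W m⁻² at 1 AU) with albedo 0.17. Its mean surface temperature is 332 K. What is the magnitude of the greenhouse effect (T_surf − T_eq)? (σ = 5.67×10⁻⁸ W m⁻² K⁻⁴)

S = 2150/1.86² = 621.5 W m⁻².
T_eq = [S(1−A)/(4σ)]^(1/4) = [621.5×0.83/(4×5.67×10⁻⁸)]^(1/4) = 218.4 K.
ΔT = T_surf − T_eq = 332 − 218.4.

ΔT ≈ 113.6 K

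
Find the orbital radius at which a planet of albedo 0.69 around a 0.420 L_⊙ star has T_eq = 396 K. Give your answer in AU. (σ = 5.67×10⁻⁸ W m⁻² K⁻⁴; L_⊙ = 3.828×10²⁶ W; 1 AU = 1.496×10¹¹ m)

L = 0.420 × 3.828×10²⁶ = 1.61×10²⁶ W.
From T_eq⁴ = L(1−A)/(16πσd²): d = √[L(1−A)/(16πσT_eq⁴)].
d = √[1.61×10²⁶ × 0.31 / (16π × 5.67×10⁻⁸ × (396)⁴)] = 2.67×10¹⁰ m = 0.178 AU.

d ≈ 0.178 AU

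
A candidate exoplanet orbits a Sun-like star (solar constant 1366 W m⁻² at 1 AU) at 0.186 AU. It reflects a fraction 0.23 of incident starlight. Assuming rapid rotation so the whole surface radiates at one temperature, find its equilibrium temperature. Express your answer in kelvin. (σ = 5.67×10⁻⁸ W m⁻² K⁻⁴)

T_eq ≈ 605 K

Flux at 0.186 AU: S = 1366/0.186² = 3.95×10⁴ W m⁻².
Energy balance: absorbed = emitted ⇒ πR²·S(1−A) = 4πR²·σT_eq⁴, so T_eq⁴ = S(1−A)/(4σ).
T_eq = [3.95×10⁴ × 0.77 / (4 × 5.67×10⁻⁸)]^(1/4) = (1.34×10¹¹)^(1/4) = 605 K.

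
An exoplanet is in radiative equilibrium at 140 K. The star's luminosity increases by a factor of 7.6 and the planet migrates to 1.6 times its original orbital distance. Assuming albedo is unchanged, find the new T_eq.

T_eq ≈ 184 K

T_eq ∝ L^(1/4) · d^(−1/2).
T′ = 140 × 7.6^(1/4) / 1.6^(1/2) = 184 K.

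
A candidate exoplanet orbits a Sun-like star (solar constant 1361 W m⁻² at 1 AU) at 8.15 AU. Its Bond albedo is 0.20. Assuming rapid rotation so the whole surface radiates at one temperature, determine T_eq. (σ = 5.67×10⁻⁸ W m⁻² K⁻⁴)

T_eq ≈ 92.2 K

Flux at 8.15 AU: S = 1361/8.15² = 20.5 W m⁻².
Energy balance: absorbed = emitted ⇒ πR²·S(1−A) = 4πR²·σT_eq⁴, so T_eq⁴ = S(1−A)/(4σ).
T_eq = [20.5 × 0.80 / (4 × 5.67×10⁻⁸)]^(1/4) = (7.23×10⁷)^(1/4) = 92.2 K.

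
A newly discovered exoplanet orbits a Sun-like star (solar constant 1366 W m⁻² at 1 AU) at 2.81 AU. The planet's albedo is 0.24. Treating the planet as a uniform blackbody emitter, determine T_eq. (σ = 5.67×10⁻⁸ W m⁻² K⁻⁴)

Flux at 2.81 AU: S = 1366/2.81² = 173 W m⁻².
Energy balance: absorbed = emitted ⇒ πR²·S(1−A) = 4πR²·σT_eq⁴, so T_eq⁴ = S(1−A)/(4σ).
T_eq = [173 × 0.76 / (4 × 5.67×10⁻⁸)]^(1/4) = (5.80×10⁸)^(1/4) = 155 K.

T_eq ≈ 155 K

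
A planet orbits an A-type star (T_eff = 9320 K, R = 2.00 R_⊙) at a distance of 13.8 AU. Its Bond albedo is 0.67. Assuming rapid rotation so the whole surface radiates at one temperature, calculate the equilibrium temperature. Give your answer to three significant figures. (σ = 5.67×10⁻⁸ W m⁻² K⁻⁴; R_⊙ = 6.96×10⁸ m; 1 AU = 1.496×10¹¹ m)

R_⋆ = 2.00 × 6.96×10⁸ = 1.39×10⁹ m.
d = 13.8 AU = 2.06×10¹² m.
L = 4πR_⋆²σT_⋆⁴ = 4π(1.39×10⁹)² × 5.67×10⁻⁸ × (9320)⁴ = 1.04×10²⁸ W.
S = L/(4πd²) = 194 W m⁻².
Energy balance: absorbed = emitted ⇒ πR²·S(1−A) = 4πR²·σT_eq⁴, so T_eq⁴ = S(1−A)/(4σ).
T_eq = [194 × 0.33 / (4 × 5.67×10⁻⁸)]^(1/4) = (2.83×10⁸)^(1/4) = 130 K.

T_eq ≈ 130 K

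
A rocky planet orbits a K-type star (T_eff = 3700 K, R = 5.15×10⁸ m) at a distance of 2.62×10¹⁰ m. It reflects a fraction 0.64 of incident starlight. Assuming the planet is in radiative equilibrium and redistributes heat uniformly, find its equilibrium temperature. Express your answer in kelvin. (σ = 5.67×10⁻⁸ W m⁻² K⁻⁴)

T_eq ≈ 284 K

L = 4πR_⋆²σT_⋆⁴ = 4π(5.15×10⁸)² × 5.67×10⁻⁸ × (3700)⁴ = 3.54×10²⁵ W.
S = L/(4πd²) = 4110 W m⁻².
Energy balance: absorbed = emitted ⇒ πR²·S(1−A) = 4πR²·σT_eq⁴, so T_eq⁴ = S(1−A)/(4σ).
T_eq = [4110 × 0.36 / (4 × 5.67×10⁻⁸)]^(1/4) = (6.52×10⁹)^(1/4) = 284 K.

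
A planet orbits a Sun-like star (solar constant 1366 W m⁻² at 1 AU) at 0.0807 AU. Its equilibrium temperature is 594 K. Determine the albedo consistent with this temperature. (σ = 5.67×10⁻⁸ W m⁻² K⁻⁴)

Flux at 0.0807 AU: S = 1366/0.0807² = 2.10×10⁵ W m⁻².
From T_eq⁴ = S(1−A)/(4σ): 1−A = 4σT_eq⁴/S.
1−A = 4 × 5.67×10⁻⁸ × (594)⁴ / 2.10×10⁵ = 0.135.

A ≈ 0.87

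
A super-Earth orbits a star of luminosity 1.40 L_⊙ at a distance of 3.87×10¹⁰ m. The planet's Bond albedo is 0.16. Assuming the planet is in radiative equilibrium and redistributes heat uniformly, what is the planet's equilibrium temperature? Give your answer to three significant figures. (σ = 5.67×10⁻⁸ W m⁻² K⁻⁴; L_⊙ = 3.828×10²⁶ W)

L = 1.40 × 3.828×10²⁶ = 5.36×10²⁶ W.
Flux: S = L/(4πd²) = 5.36×10²⁶/(4π×(3.87×10¹⁰)²) = 2.85×10⁴ W m⁻².
Energy balance: absorbed = emitted ⇒ πR²·S(1−A) = 4πR²·σT_eq⁴, so T_eq⁴ = S(1−A)/(4σ).
T_eq = [2.85×10⁴ × 0.84 / (4 × 5.67×10⁻⁸)]^(1/4) = (1.05×10¹¹)^(1/4) = 570 K.

T_eq ≈ 570 K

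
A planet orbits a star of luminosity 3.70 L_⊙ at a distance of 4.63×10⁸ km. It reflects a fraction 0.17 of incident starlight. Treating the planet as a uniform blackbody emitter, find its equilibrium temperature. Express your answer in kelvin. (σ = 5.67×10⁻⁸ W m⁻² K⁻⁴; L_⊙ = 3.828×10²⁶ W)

d = 4.63×10⁸ km = 4.63×10¹¹ m.
L = 3.70 × 3.828×10²⁶ = 1.42×10²⁷ W.
Flux: S = L/(4πd²) = 1.42×10²⁷/(4π×(4.63×10¹¹)²) = 526 W m⁻².
Energy balance: absorbed = emitted ⇒ πR²·S(1−A) = 4πR²·σT_eq⁴, so T_eq⁴ = S(1−A)/(4σ).
T_eq = [526 × 0.83 / (4 × 5.67×10⁻⁸)]^(1/4) = (1.92×10⁹)^(1/4) = 209 K.

T_eq ≈ 209 K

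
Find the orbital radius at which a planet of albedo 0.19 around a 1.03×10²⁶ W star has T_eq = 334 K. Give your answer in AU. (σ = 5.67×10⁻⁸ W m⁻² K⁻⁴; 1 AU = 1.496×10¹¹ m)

From T_eq⁴ = L(1−A)/(16πσd²): d = √[L(1−A)/(16πσT_eq⁴)].
d = √[1.03×10²⁶ × 0.81 / (16π × 5.67×10⁻⁸ × (334)⁴)] = 4.85×10¹⁰ m = 0.324 AU.

d ≈ 0.324 AU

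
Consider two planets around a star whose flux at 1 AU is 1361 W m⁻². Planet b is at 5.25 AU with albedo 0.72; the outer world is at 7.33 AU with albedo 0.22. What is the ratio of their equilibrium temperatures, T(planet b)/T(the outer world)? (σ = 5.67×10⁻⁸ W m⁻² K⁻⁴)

T_eq = [S₀(1−A)/(4σd²)]^(1/4), so T ∝ (1−A)^(1/4) / √d.
T₁ = [1361×0.28/(4×5.67×10⁻⁸×5.25²)]^(1/4) = 88.36 K.
T₂ = [1361×0.78/(4×5.67×10⁻⁸×7.33²)]^(1/4) = 96.61 K.

T₁/T₂ ≈ 0.915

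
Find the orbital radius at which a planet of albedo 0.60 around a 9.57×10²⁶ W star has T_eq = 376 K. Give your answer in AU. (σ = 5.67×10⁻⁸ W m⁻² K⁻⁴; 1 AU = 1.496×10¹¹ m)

From T_eq⁴ = L(1−A)/(16πσd²): d = √[L(1−A)/(16πσT_eq⁴)].
d = √[9.57×10²⁶ × 0.40 / (16π × 5.67×10⁻⁸ × (376)⁴)] = 8.20×10¹⁰ m = 0.548 AU.

d ≈ 0.548 AU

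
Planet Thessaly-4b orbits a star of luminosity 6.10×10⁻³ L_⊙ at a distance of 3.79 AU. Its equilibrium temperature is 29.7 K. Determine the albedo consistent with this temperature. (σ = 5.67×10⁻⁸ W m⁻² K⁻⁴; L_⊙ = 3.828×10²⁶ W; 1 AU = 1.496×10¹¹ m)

A ≈ 0.69

d = 3.79 AU = 5.67×10¹¹ m.
L = 6.10×10⁻³ × 3.828×10²⁶ = 2.34×10²⁴ W.
Flux: S = L/(4πd²) = 2.34×10²⁴/(4π×(5.67×10¹¹)²) = 0.578 W m⁻².
From T_eq⁴ = S(1−A)/(4σ): 1−A = 4σT_eq⁴/S.
1−A = 4 × 5.67×10⁻⁸ × (29.7)⁴ / 0.578 = 0.305.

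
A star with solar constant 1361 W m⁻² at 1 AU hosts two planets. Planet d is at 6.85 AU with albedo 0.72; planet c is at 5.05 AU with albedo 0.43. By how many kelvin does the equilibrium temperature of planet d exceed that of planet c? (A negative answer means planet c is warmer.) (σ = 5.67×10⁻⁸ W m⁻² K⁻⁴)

ΔT ≈ -30.3 K

T_eq = [S₀(1−A)/(4σd²)]^(1/4), so T ∝ (1−A)^(1/4) / √d.
T₁ = [1361×0.28/(4×5.67×10⁻⁸×6.85²)]^(1/4) = 77.36 K.
T₂ = [1361×0.57/(4×5.67×10⁻⁸×5.05²)]^(1/4) = 107.62 K.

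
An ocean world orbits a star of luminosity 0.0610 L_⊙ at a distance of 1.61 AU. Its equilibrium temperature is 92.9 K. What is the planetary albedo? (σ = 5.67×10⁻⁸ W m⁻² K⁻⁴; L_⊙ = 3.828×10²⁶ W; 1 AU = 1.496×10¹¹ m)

A ≈ 0.47

d = 1.61 AU = 2.41×10¹¹ m.
L = 0.0610 × 3.828×10²⁶ = 2.34×10²⁵ W.
Flux: S = L/(4πd²) = 2.34×10²⁵/(4π×(2.41×10¹¹)²) = 32.0 W m⁻².
From T_eq⁴ = S(1−A)/(4σ): 1−A = 4σT_eq⁴/S.
1−A = 4 × 5.67×10⁻⁸ × (92.9)⁴ / 32.0 = 0.527.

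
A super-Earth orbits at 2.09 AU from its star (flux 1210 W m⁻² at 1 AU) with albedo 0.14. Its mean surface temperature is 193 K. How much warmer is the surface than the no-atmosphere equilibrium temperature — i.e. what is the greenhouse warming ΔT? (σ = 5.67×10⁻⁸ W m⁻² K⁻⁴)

S = 1210/2.09² = 277.0 W m⁻².
T_eq = [S(1−A)/(4σ)]^(1/4) = [277.0×0.86/(4×5.67×10⁻⁸)]^(1/4) = 180.0 K.
ΔT = T_surf − T_eq = 193 − 180.0.

ΔT ≈ 13.0 K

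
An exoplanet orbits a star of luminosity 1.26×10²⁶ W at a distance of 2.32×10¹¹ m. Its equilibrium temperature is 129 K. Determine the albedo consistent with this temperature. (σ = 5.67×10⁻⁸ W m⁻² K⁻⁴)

Flux: S = L/(4πd²) = 1.26×10²⁶/(4π×(2.32×10¹¹)²) = 186 W m⁻².
From T_eq⁴ = S(1−A)/(4σ): 1−A = 4σT_eq⁴/S.
1−A = 4 × 5.67×10⁻⁸ × (129)⁴ / 186 = 0.337.

A ≈ 0.66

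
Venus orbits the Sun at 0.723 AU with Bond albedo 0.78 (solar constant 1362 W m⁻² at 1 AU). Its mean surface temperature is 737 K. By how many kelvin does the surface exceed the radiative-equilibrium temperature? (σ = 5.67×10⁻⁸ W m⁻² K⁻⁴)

ΔT ≈ 512.8 K

S = 1362/0.723² = 2606 W m⁻².
T_eq = [S(1−A)/(4σ)]^(1/4) = [2606×0.22/(4×5.67×10⁻⁸)]^(1/4) = 224.2 K.
ΔT = T_surf − T_eq = 737 − 224.2.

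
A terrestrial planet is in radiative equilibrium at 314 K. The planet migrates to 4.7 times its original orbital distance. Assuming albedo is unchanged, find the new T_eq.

T_eq ≈ 145 K

T_eq ∝ L^(1/4) · d^(−1/2).
T′ = 314 / 4.7^(1/2) = 145 K.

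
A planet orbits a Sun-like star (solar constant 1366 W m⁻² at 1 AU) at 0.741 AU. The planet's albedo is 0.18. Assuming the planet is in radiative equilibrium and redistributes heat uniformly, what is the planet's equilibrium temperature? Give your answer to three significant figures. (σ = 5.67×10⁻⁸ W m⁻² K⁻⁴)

T_eq ≈ 308 K

Flux at 0.741 AU: S = 1366/0.741² = 2490 W m⁻².
Energy balance: absorbed = emitted ⇒ πR²·S(1−A) = 4πR²·σT_eq⁴, so T_eq⁴ = S(1−A)/(4σ).
T_eq = [2490 × 0.82 / (4 × 5.67×10⁻⁸)]^(1/4) = (8.99×10⁹)^(1/4) = 308 K.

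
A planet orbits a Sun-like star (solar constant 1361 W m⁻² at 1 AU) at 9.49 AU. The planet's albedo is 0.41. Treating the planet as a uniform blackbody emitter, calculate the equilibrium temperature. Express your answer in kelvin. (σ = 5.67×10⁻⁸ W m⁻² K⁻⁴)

T_eq ≈ 79.2 K

Flux at 9.49 AU: S = 1361/9.49² = 15.1 W m⁻².
Energy balance: absorbed = emitted ⇒ πR²·S(1−A) = 4πR²·σT_eq⁴, so T_eq⁴ = S(1−A)/(4σ).
T_eq = [15.1 × 0.59 / (4 × 5.67×10⁻⁸)]^(1/4) = (3.93×10⁷)^(1/4) = 79.2 K.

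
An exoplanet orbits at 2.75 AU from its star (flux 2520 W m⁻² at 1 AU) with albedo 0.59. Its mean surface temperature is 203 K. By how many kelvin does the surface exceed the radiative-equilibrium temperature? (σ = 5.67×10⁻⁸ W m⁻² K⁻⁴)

S = 2520/2.75² = 333.2 W m⁻².
T_eq = [S(1−A)/(4σ)]^(1/4) = [333.2×0.41/(4×5.67×10⁻⁸)]^(1/4) = 156.7 K.
ΔT = T_surf − T_eq = 203 − 156.7.

ΔT ≈ 46.3 K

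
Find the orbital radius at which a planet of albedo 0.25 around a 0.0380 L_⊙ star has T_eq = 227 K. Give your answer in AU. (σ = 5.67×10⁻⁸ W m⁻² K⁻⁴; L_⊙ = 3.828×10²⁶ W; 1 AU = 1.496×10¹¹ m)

d ≈ 0.254 AU

L = 0.0380 × 3.828×10²⁶ = 1.45×10²⁵ W.
From T_eq⁴ = L(1−A)/(16πσd²): d = √[L(1−A)/(16πσT_eq⁴)].
d = √[1.45×10²⁵ × 0.75 / (16π × 5.67×10⁻⁸ × (227)⁴)] = 3.80×10¹⁰ m = 0.254 AU.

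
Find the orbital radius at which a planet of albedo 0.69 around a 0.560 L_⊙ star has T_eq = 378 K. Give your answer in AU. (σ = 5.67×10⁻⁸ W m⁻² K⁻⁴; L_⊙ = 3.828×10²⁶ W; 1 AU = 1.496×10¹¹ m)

d ≈ 0.226 AU

L = 0.560 × 3.828×10²⁶ = 2.14×10²⁶ W.
From T_eq⁴ = L(1−A)/(16πσd²): d = √[L(1−A)/(16πσT_eq⁴)].
d = √[2.14×10²⁶ × 0.31 / (16π × 5.67×10⁻⁸ × (378)⁴)] = 3.38×10¹⁰ m = 0.226 AU.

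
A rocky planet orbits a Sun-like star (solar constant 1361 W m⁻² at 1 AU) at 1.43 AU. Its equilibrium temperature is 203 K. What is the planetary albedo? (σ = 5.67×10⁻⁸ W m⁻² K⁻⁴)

Flux at 1.43 AU: S = 1361/1.43² = 666 W m⁻².
From T_eq⁴ = S(1−A)/(4σ): 1−A = 4σT_eq⁴/S.
1−A = 4 × 5.67×10⁻⁸ × (203)⁴ / 666 = 0.579.

A ≈ 0.42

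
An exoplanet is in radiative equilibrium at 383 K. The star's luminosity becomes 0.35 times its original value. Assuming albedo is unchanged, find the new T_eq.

T_eq ∝ L^(1/4) · d^(−1/2).
T′ = 383 × 0.35^(1/4) = 295 K.

T_eq ≈ 295 K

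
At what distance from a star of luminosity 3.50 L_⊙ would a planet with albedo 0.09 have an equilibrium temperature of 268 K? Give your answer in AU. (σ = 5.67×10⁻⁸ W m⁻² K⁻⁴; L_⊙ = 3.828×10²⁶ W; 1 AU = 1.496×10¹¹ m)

d ≈ 1.92 AU

L = 3.50 × 3.828×10²⁶ = 1.34×10²⁷ W.
From T_eq⁴ = L(1−A)/(16πσd²): d = √[L(1−A)/(16πσT_eq⁴)].
d = √[1.34×10²⁷ × 0.91 / (16π × 5.67×10⁻⁸ × (268)⁴)] = 2.88×10¹¹ m = 1.92 AU.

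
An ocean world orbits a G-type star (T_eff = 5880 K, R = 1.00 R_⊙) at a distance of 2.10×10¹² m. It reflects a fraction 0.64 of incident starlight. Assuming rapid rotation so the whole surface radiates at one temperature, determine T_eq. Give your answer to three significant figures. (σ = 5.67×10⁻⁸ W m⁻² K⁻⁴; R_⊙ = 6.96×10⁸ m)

T_eq ≈ 58.6 K

R_⋆ = 1.00 × 6.96×10⁸ = 6.96×10⁸ m.
L = 4πR_⋆²σT_⋆⁴ = 4π(6.96×10⁸)² × 5.67×10⁻⁸ × (5880)⁴ = 4.13×10²⁶ W.
S = L/(4πd²) = 7.45 W m⁻².
Energy balance: absorbed = emitted ⇒ πR²·S(1−A) = 4πR²·σT_eq⁴, so T_eq⁴ = S(1−A)/(4σ).
T_eq = [7.45 × 0.36 / (4 × 5.67×10⁻⁸)]^(1/4) = (1.18×10⁷)^(1/4) = 58.6 K.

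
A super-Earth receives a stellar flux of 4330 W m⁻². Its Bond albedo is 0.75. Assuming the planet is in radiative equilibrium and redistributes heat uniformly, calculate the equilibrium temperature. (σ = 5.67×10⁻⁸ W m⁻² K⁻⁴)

T_eq ≈ 263 K

Energy balance: absorbed = emitted ⇒ πR²·S(1−A) = 4πR²·σT_eq⁴, so T_eq⁴ = S(1−A)/(4σ).
T_eq = [4330 × 0.25 / (4 × 5.67×10⁻⁸)]^(1/4) = (4.77×10⁹)^(1/4) = 263 K.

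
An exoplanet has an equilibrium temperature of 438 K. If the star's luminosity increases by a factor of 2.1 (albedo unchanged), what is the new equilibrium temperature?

T_eq ≈ 527 K

T_eq ∝ L^(1/4) · d^(−1/2).
T′ = 438 × 2.1^(1/4) = 527 K.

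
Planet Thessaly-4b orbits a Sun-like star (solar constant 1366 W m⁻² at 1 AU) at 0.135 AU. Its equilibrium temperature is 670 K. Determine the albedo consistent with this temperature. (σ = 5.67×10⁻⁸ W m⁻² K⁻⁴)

Flux at 0.135 AU: S = 1366/0.135² = 7.50×10⁴ W m⁻².
From T_eq⁴ = S(1−A)/(4σ): 1−A = 4σT_eq⁴/S.
1−A = 4 × 5.67×10⁻⁸ × (670)⁴ / 7.50×10⁴ = 0.610.

A ≈ 0.39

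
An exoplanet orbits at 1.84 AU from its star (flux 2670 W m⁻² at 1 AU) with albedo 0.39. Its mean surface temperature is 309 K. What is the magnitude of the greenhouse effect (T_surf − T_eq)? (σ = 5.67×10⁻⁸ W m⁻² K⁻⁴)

S = 2670/1.84² = 788.6 W m⁻².
T_eq = [S(1−A)/(4σ)]^(1/4) = [788.6×0.61/(4×5.67×10⁻⁸)]^(1/4) = 214.6 K.
ΔT = T_surf − T_eq = 309 − 214.6.

ΔT ≈ 94.4 K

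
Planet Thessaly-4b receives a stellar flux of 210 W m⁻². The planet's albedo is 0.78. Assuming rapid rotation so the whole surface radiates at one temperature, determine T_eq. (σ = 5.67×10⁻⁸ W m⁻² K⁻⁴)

T_eq ≈ 119 K

Energy balance: absorbed = emitted ⇒ πR²·S(1−A) = 4πR²·σT_eq⁴, so T_eq⁴ = S(1−A)/(4σ).
T_eq = [210 × 0.22 / (4 × 5.67×10⁻⁸)]^(1/4) = (2.04×10⁸)^(1/4) = 119 K.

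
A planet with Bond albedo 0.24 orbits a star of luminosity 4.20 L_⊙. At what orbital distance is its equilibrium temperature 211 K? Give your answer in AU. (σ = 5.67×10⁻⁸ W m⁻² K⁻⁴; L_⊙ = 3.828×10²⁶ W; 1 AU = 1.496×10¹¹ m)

d ≈ 3.11 AU

L = 4.20 × 3.828×10²⁶ = 1.61×10²⁷ W.
From T_eq⁴ = L(1−A)/(16πσd²): d = √[L(1−A)/(16πσT_eq⁴)].
d = √[1.61×10²⁷ × 0.76 / (16π × 5.67×10⁻⁸ × (211)⁴)] = 4.65×10¹¹ m = 3.11 AU.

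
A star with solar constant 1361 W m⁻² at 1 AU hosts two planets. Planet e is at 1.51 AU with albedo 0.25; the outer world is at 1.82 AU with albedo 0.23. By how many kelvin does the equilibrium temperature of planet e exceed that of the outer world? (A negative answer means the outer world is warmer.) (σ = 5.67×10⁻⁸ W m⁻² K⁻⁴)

ΔT ≈ 17.5 K

T_eq = [S₀(1−A)/(4σd²)]^(1/4), so T ∝ (1−A)^(1/4) / √d.
T₁ = [1361×0.75/(4×5.67×10⁻⁸×1.51²)]^(1/4) = 210.78 K.
T₂ = [1361×0.77/(4×5.67×10⁻⁸×1.82²)]^(1/4) = 193.26 K.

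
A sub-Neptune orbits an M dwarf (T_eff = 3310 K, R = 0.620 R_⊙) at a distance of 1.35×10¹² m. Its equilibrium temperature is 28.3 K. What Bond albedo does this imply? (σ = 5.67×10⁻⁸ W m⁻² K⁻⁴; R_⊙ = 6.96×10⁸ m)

R_⋆ = 0.620 × 6.96×10⁸ = 4.32×10⁸ m.
L = 4πR_⋆²σT_⋆⁴ = 4π(4.32×10⁸)² × 5.67×10⁻⁸ × (3310)⁴ = 1.59×10²⁵ W.
S = L/(4πd²) = 0.695 W m⁻².
From T_eq⁴ = S(1−A)/(4σ): 1−A = 4σT_eq⁴/S.
1−A = 4 × 5.67×10⁻⁸ × (28.3)⁴ / 0.695 = 0.209.

A ≈ 0.79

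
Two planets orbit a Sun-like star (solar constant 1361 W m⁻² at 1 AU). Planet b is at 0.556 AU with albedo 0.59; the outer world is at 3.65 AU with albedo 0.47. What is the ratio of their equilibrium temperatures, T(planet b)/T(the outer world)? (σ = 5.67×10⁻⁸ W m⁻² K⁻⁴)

T_eq = [S₀(1−A)/(4σd²)]^(1/4), so T ∝ (1−A)^(1/4) / √d.
T₁ = [1361×0.41/(4×5.67×10⁻⁸×0.556²)]^(1/4) = 298.68 K.
T₂ = [1361×0.53/(4×5.67×10⁻⁸×3.65²)]^(1/4) = 124.30 K.

T₁/T₂ ≈ 2.403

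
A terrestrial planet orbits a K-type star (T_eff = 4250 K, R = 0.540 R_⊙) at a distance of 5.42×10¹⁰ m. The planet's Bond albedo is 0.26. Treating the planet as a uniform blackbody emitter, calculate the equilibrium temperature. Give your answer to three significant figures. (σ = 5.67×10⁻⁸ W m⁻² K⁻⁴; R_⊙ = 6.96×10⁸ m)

R_⋆ = 0.540 × 6.96×10⁸ = 3.76×10⁸ m.
L = 4πR_⋆²σT_⋆⁴ = 4π(3.76×10⁸)² × 5.67×10⁻⁸ × (4250)⁴ = 3.28×10²⁵ W.
S = L/(4πd²) = 890 W m⁻².
Energy balance: absorbed = emitted ⇒ πR²·S(1−A) = 4πR²·σT_eq⁴, so T_eq⁴ = S(1−A)/(4σ).
T_eq = [890 × 0.74 / (4 × 5.67×10⁻⁸)]^(1/4) = (2.90×10⁹)^(1/4) = 232 K.

T_eq ≈ 232 K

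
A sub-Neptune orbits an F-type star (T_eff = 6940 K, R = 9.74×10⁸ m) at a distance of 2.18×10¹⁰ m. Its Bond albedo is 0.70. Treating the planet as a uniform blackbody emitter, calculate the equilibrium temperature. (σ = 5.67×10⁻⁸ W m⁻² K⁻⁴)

L = 4πR_⋆²σT_⋆⁴ = 4π(9.74×10⁸)² × 5.67×10⁻⁸ × (6940)⁴ = 1.57×10²⁷ W.
S = L/(4πd²) = 2.63×10⁵ W m⁻².
Energy balance: absorbed = emitted ⇒ πR²·S(1−A) = 4πR²·σT_eq⁴, so T_eq⁴ = S(1−A)/(4σ).
T_eq = [2.63×10⁵ × 0.30 / (4 × 5.67×10⁻⁸)]^(1/4) = (3.47×10¹¹)^(1/4) = 768 K.

T_eq ≈ 768 K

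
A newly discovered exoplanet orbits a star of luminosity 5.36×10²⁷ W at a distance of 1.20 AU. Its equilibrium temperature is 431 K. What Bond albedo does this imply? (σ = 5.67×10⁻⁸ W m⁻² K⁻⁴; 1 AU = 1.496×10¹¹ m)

d = 1.20 AU = 1.80×10¹¹ m.
Flux: S = L/(4πd²) = 5.36×10²⁷/(4π×(1.80×10¹¹)²) = 1.32×10⁴ W m⁻².
From T_eq⁴ = S(1−A)/(4σ): 1−A = 4σT_eq⁴/S.
1−A = 4 × 5.67×10⁻⁸ × (431)⁴ / 1.32×10⁴ = 0.591.

A ≈ 0.41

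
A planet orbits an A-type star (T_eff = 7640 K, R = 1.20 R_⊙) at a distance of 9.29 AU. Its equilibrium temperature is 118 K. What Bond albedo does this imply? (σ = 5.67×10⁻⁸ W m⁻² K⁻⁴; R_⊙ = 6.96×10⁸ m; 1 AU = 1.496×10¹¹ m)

R_⋆ = 1.20 × 6.96×10⁸ = 8.35×10⁸ m.
d = 9.29 AU = 1.39×10¹² m.
L = 4πR_⋆²σT_⋆⁴ = 4π(8.35×10⁸)² × 5.67×10⁻⁸ × (7640)⁴ = 1.69×10²⁷ W.
S = L/(4πd²) = 69.8 W m⁻².
From T_eq⁴ = S(1−A)/(4σ): 1−A = 4σT_eq⁴/S.
1−A = 4 × 5.67×10⁻⁸ × (118)⁴ / 69.8 = 0.630.

A ≈ 0.37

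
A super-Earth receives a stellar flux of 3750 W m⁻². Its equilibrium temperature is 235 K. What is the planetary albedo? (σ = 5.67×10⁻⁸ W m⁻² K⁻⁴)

From T_eq⁴ = S(1−A)/(4σ): 1−A = 4σT_eq⁴/S.
1−A = 4 × 5.67×10⁻⁸ × (235)⁴ / 3750 = 0.184.

A ≈ 0.82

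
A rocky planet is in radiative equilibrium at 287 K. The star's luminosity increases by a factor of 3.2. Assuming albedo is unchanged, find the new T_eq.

T_eq ≈ 384 K

T_eq ∝ L^(1/4) · d^(−1/2).
T′ = 287 × 3.2^(1/4) = 384 K.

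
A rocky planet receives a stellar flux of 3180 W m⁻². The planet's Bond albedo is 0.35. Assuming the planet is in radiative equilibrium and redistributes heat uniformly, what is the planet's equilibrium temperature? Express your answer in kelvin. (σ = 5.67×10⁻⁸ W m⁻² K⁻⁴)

Energy balance: absorbed = emitted ⇒ πR²·S(1−A) = 4πR²·σT_eq⁴, so T_eq⁴ = S(1−A)/(4σ).
T_eq = [3180 × 0.65 / (4 × 5.67×10⁻⁸)]^(1/4) = (9.11×10⁹)^(1/4) = 309 K.

T_eq ≈ 309 K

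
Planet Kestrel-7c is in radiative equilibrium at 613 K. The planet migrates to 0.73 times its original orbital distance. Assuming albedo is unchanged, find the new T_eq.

T_eq ≈ 717 K

T_eq ∝ L^(1/4) · d^(−1/2).
T′ = 613 / 0.73^(1/2) = 717 K.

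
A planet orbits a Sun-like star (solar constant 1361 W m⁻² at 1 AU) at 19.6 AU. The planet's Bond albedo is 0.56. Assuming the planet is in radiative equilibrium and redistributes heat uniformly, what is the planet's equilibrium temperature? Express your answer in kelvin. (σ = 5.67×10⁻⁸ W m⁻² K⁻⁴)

T_eq ≈ 51.2 K

Flux at 19.6 AU: S = 1361/19.6² = 3.54 W m⁻².
Energy balance: absorbed = emitted ⇒ πR²·S(1−A) = 4πR²·σT_eq⁴, so T_eq⁴ = S(1−A)/(4σ).
T_eq = [3.54 × 0.44 / (4 × 5.67×10⁻⁸)]^(1/4) = (6.87×10⁶)^(1/4) = 51.2 K.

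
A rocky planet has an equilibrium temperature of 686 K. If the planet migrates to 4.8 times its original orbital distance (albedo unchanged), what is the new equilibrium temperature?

T_eq ≈ 313 K

T_eq ∝ L^(1/4) · d^(−1/2).
T′ = 686 / 4.8^(1/2) = 313 K.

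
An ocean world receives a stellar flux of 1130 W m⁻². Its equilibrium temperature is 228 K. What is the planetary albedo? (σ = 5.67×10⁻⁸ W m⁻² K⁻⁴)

A ≈ 0.46

From T_eq⁴ = S(1−A)/(4σ): 1−A = 4σT_eq⁴/S.
1−A = 4 × 5.67×10⁻⁸ × (228)⁴ / 1130 = 0.542.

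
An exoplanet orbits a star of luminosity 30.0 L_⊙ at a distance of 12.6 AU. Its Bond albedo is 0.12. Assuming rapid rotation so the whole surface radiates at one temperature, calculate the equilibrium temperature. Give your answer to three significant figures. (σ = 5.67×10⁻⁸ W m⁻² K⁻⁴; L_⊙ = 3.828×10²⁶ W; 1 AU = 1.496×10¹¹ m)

d = 12.6 AU = 1.88×10¹² m.
L = 30.0 × 3.828×10²⁶ = 1.15×10²⁸ W.
Flux: S = L/(4πd²) = 1.15×10²⁸/(4π×(1.88×10¹²)²) = 257 W m⁻².
Energy balance: absorbed = emitted ⇒ πR²·S(1−A) = 4πR²·σT_eq⁴, so T_eq⁴ = S(1−A)/(4σ).
T_eq = [257 × 0.88 / (4 × 5.67×10⁻⁸)]^(1/4) = (9.98×10⁸)^(1/4) = 178 K.

T_eq ≈ 178 K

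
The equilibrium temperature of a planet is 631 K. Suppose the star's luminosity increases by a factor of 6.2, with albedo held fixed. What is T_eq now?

T_eq ∝ L^(1/4) · d^(−1/2).
T′ = 631 × 6.2^(1/4) = 996 K.

T_eq ≈ 996 K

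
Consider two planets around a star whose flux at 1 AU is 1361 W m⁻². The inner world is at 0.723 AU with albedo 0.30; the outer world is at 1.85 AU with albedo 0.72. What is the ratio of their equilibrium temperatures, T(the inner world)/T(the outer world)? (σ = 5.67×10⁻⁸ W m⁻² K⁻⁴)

T₁/T₂ ≈ 2.011

T_eq = [S₀(1−A)/(4σd²)]^(1/4), so T ∝ (1−A)^(1/4) / √d.
T₁ = [1361×0.70/(4×5.67×10⁻⁸×0.723²)]^(1/4) = 299.41 K.
T₂ = [1361×0.28/(4×5.67×10⁻⁸×1.85²)]^(1/4) = 148.85 K.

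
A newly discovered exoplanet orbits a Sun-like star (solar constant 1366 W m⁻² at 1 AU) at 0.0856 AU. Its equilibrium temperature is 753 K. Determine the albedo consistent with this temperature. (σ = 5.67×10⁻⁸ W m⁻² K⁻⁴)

Flux at 0.0856 AU: S = 1366/0.0856² = 1.86×10⁵ W m⁻².
From T_eq⁴ = S(1−A)/(4σ): 1−A = 4σT_eq⁴/S.
1−A = 4 × 5.67×10⁻⁸ × (753)⁴ / 1.86×10⁵ = 0.391.

A ≈ 0.61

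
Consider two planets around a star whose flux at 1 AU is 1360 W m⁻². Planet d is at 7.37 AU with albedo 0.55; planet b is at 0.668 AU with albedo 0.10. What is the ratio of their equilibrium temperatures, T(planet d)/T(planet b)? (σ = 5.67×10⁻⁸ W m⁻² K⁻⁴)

T₁/T₂ ≈ 0.253

T_eq = [S₀(1−A)/(4σd²)]^(1/4), so T ∝ (1−A)^(1/4) / √d.
T₁ = [1360×0.45/(4×5.67×10⁻⁸×7.37²)]^(1/4) = 83.95 K.
T₂ = [1360×0.90/(4×5.67×10⁻⁸×0.668²)]^(1/4) = 331.62 K.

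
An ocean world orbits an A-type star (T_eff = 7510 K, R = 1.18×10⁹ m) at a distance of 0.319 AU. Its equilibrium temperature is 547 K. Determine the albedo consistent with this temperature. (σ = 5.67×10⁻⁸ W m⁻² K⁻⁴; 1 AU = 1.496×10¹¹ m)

d = 0.319 AU = 4.77×10¹⁰ m.
L = 4πR_⋆²σT_⋆⁴ = 4π(1.18×10⁹)² × 5.67×10⁻⁸ × (7510)⁴ = 3.16×10²⁷ W.
S = L/(4πd²) = 1.10×10⁵ W m⁻².
From T_eq⁴ = S(1−A)/(4σ): 1−A = 4σT_eq⁴/S.
1−A = 4 × 5.67×10⁻⁸ × (547)⁴ / 1.10×10⁵ = 0.184.

A ≈ 0.82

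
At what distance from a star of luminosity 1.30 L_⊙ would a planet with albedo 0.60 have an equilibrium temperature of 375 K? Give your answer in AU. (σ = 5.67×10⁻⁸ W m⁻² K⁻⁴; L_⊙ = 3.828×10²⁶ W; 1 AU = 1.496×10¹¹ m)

L = 1.30 × 3.828×10²⁶ = 4.98×10²⁶ W.
From T_eq⁴ = L(1−A)/(16πσd²): d = √[L(1−A)/(16πσT_eq⁴)].
d = √[4.98×10²⁶ × 0.40 / (16π × 5.67×10⁻⁸ × (375)⁴)] = 5.94×10¹⁰ m = 0.397 AU.

d ≈ 0.397 AU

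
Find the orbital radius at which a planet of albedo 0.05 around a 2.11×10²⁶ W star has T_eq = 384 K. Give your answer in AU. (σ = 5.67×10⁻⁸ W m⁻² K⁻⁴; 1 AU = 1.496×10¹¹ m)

d ≈ 0.380 AU

From T_eq⁴ = L(1−A)/(16πσd²): d = √[L(1−A)/(16πσT_eq⁴)].
d = √[2.11×10²⁶ × 0.95 / (16π × 5.67×10⁻⁸ × (384)⁴)] = 5.69×10¹⁰ m = 0.380 AU.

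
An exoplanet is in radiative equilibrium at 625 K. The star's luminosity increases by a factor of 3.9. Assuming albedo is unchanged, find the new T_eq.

T_eq ∝ L^(1/4) · d^(−1/2).
T′ = 625 × 3.9^(1/4) = 878 K.

T_eq ≈ 878 K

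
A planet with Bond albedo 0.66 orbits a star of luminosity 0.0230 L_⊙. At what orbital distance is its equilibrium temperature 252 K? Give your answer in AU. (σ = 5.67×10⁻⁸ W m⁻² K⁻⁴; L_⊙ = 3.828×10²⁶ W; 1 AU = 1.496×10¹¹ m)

L = 0.0230 × 3.828×10²⁶ = 8.80×10²⁴ W.
From T_eq⁴ = L(1−A)/(16πσd²): d = √[L(1−A)/(16πσT_eq⁴)].
d = √[8.80×10²⁴ × 0.34 / (16π × 5.67×10⁻⁸ × (252)⁴)] = 1.61×10¹⁰ m = 0.108 AU.

d ≈ 0.108 AU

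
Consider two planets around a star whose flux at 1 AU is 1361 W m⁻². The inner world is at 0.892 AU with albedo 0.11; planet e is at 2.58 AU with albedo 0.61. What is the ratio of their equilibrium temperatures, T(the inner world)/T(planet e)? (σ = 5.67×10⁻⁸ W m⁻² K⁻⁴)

T_eq = [S₀(1−A)/(4σd²)]^(1/4), so T ∝ (1−A)^(1/4) / √d.
T₁ = [1361×0.89/(4×5.67×10⁻⁸×0.892²)]^(1/4) = 286.23 K.
T₂ = [1361×0.39/(4×5.67×10⁻⁸×2.58²)]^(1/4) = 136.93 K.

T₁/T₂ ≈ 2.090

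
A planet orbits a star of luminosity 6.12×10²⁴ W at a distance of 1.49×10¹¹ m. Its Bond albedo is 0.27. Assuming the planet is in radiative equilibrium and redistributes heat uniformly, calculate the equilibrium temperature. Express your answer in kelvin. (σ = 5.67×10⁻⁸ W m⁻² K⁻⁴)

T_eq ≈ 91.7 K

Flux: S = L/(4πd²) = 6.12×10²⁴/(4π×(1.49×10¹¹)²) = 21.9 W m⁻².
Energy balance: absorbed = emitted ⇒ πR²·S(1−A) = 4πR²·σT_eq⁴, so T_eq⁴ = S(1−A)/(4σ).
T_eq = [21.9 × 0.73 / (4 × 5.67×10⁻⁸)]^(1/4) = (7.06×10⁷)^(1/4) = 91.7 K.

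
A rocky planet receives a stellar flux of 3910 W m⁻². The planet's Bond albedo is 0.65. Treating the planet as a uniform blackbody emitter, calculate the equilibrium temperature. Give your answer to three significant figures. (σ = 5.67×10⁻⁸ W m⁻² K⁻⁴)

Energy balance: absorbed = emitted ⇒ πR²·S(1−A) = 4πR²·σT_eq⁴, so T_eq⁴ = S(1−A)/(4σ).
T_eq = [3910 × 0.35 / (4 × 5.67×10⁻⁸)]^(1/4) = (6.03×10⁹)^(1/4) = 279 K.

T_eq ≈ 279 K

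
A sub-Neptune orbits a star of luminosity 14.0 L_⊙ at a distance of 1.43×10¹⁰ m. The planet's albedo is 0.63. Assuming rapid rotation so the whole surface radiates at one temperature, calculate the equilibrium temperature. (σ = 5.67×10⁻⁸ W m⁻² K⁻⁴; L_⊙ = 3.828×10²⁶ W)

L = 14.0 × 3.828×10²⁶ = 5.36×10²⁷ W.
Flux: S = L/(4πd²) = 5.36×10²⁷/(4π×(1.43×10¹⁰)²) = 2.09×10⁶ W m⁻².
Energy balance: absorbed = emitted ⇒ πR²·S(1−A) = 4πR²·σT_eq⁴, so T_eq⁴ = S(1−A)/(4σ).
T_eq = [2.09×10⁶ × 0.37 / (4 × 5.67×10⁻⁸)]^(1/4) = (3.40×10¹²)^(1/4) = 1360 K.

T_eq ≈ 1360 K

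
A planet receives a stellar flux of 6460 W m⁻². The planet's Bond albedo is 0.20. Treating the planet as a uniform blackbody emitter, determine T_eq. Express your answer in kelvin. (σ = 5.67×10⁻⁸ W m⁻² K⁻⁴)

T_eq ≈ 389 K

Energy balance: absorbed = emitted ⇒ πR²·S(1−A) = 4πR²·σT_eq⁴, so T_eq⁴ = S(1−A)/(4σ).
T_eq = [6460 × 0.80 / (4 × 5.67×10⁻⁸)]^(1/4) = (2.28×10¹⁰)^(1/4) = 389 K.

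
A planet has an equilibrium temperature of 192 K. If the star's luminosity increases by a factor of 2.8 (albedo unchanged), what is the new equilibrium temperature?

T_eq ∝ L^(1/4) · d^(−1/2).
T′ = 192 × 2.8^(1/4) = 248 K.

T_eq ≈ 248 K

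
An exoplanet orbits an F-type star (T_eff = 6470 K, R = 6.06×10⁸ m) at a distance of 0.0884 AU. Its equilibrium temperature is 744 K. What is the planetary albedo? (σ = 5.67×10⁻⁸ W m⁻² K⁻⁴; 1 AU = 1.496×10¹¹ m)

d = 0.0884 AU = 1.32×10¹⁰ m.
L = 4πR_⋆²σT_⋆⁴ = 4π(6.06×10⁸)² × 5.67×10⁻⁸ × (6470)⁴ = 4.59×10²⁶ W.
S = L/(4πd²) = 2.09×10⁵ W m⁻².
From T_eq⁴ = S(1−A)/(4σ): 1−A = 4σT_eq⁴/S.
1−A = 4 × 5.67×10⁻⁸ × (744)⁴ / 2.09×10⁵ = 0.333.

A ≈ 0.67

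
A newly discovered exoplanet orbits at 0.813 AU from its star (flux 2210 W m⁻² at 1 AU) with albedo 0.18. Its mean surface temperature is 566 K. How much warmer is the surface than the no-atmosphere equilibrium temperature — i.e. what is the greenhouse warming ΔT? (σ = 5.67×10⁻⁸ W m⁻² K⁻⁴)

ΔT ≈ 234.4 K

S = 2210/0.813² = 3344 W m⁻².
T_eq = [S(1−A)/(4σ)]^(1/4) = [3344×0.82/(4×5.67×10⁻⁸)]^(1/4) = 331.6 K.
ΔT = T_surf − T_eq = 566 − 331.6.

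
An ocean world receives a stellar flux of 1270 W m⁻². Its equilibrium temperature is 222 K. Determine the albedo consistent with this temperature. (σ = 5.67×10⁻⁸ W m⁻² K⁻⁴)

From T_eq⁴ = S(1−A)/(4σ): 1−A = 4σT_eq⁴/S.
1−A = 4 × 5.67×10⁻⁸ × (222)⁴ / 1270 = 0.434.

A ≈ 0.57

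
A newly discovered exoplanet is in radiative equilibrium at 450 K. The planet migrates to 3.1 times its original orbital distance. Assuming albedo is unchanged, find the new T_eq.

T_eq ∝ L^(1/4) · d^(−1/2).
T′ = 450 / 3.1^(1/2) = 256 K.

T_eq ≈ 256 K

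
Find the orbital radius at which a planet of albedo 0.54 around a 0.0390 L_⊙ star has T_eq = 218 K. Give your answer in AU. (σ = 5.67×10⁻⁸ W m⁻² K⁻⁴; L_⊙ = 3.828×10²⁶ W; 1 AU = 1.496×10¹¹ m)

d ≈ 0.218 AU

L = 0.0390 × 3.828×10²⁶ = 1.49×10²⁵ W.
From T_eq⁴ = L(1−A)/(16πσd²): d = √[L(1−A)/(16πσT_eq⁴)].
d = √[1.49×10²⁵ × 0.46 / (16π × 5.67×10⁻⁸ × (218)⁴)] = 3.27×10¹⁰ m = 0.218 AU.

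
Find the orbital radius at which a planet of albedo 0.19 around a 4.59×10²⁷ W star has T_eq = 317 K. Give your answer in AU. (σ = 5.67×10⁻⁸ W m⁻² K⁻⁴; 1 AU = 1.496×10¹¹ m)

From T_eq⁴ = L(1−A)/(16πσd²): d = √[L(1−A)/(16πσT_eq⁴)].
d = √[4.59×10²⁷ × 0.81 / (16π × 5.67×10⁻⁸ × (317)⁴)] = 3.59×10¹¹ m = 2.40 AU.

d ≈ 2.40 AU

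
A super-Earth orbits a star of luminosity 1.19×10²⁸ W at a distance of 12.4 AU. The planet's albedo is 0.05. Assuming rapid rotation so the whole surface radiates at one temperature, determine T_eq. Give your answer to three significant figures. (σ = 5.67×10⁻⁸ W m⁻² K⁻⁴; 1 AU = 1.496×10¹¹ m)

T_eq ≈ 184 K

d = 12.4 AU = 1.86×10¹² m.
Flux: S = L/(4πd²) = 1.19×10²⁸/(4π×(1.86×10¹²)²) = 275 W m⁻².
Energy balance: absorbed = emitted ⇒ πR²·S(1−A) = 4πR²·σT_eq⁴, so T_eq⁴ = S(1−A)/(4σ).
T_eq = [275 × 0.95 / (4 × 5.67×10⁻⁸)]^(1/4) = (1.15×10⁹)^(1/4) = 184 K.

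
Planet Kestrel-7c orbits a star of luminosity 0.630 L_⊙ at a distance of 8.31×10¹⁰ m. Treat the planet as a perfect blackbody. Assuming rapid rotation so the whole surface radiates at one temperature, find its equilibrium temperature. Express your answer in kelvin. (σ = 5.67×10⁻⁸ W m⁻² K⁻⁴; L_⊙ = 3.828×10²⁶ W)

L = 0.630 × 3.828×10²⁶ = 2.41×10²⁶ W.
Flux: S = L/(4πd²) = 2.41×10²⁶/(4π×(8.31×10¹⁰)²) = 2780 W m⁻².
Energy balance: absorbed = emitted ⇒ πR²·S(1−A) = 4πR²·σT_eq⁴, so T_eq⁴ = S(1−A)/(4σ).
T_eq = [2780 × 1.00 / (4 × 5.67×10⁻⁸)]^(1/4) = (1.23×10¹⁰)^(1/4) = 333 K.

T_eq ≈ 333 K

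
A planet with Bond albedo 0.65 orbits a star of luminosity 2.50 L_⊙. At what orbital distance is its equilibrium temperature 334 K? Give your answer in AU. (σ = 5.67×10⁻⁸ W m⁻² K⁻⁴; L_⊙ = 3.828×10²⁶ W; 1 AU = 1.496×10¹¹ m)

d ≈ 0.650 AU

L = 2.50 × 3.828×10²⁶ = 9.57×10²⁶ W.
From T_eq⁴ = L(1−A)/(16πσd²): d = √[L(1−A)/(16πσT_eq⁴)].
d = √[9.57×10²⁶ × 0.35 / (16π × 5.67×10⁻⁸ × (334)⁴)] = 9.72×10¹⁰ m = 0.650 AU.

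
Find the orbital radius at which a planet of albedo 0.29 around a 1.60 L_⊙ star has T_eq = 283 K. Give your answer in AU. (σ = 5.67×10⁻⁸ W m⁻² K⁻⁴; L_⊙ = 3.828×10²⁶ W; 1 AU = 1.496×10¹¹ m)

d ≈ 1.03 AU

L = 1.60 × 3.828×10²⁶ = 6.12×10²⁶ W.
From T_eq⁴ = L(1−A)/(16πσd²): d = √[L(1−A)/(16πσT_eq⁴)].
d = √[6.12×10²⁶ × 0.71 / (16π × 5.67×10⁻⁸ × (283)⁴)] = 1.54×10¹¹ m = 1.03 AU.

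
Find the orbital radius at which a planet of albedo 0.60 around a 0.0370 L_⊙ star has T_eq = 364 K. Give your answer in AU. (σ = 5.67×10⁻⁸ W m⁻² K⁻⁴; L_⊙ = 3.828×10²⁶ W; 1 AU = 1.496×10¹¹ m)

d ≈ 0.0711 AU

L = 0.0370 × 3.828×10²⁶ = 1.42×10²⁵ W.
From T_eq⁴ = L(1−A)/(16πσd²): d = √[L(1−A)/(16πσT_eq⁴)].
d = √[1.42×10²⁵ × 0.40 / (16π × 5.67×10⁻⁸ × (364)⁴)] = 1.06×10¹⁰ m = 0.0711 AU.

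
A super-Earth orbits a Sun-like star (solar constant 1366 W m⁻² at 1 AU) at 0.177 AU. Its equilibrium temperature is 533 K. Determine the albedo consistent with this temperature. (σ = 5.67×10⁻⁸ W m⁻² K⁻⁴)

A ≈ 0.58

Flux at 0.177 AU: S = 1366/0.177² = 4.36×10⁴ W m⁻².
From T_eq⁴ = S(1−A)/(4σ): 1−A = 4σT_eq⁴/S.
1−A = 4 × 5.67×10⁻⁸ × (533)⁴ / 4.36×10⁴ = 0.420.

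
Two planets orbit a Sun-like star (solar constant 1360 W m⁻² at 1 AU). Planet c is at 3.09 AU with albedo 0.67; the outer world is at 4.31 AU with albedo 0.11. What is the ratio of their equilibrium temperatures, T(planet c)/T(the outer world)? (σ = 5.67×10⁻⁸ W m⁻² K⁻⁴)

T₁/T₂ ≈ 0.922

T_eq = [S₀(1−A)/(4σd²)]^(1/4), so T ∝ (1−A)^(1/4) / √d.
T₁ = [1360×0.33/(4×5.67×10⁻⁸×3.09²)]^(1/4) = 119.98 K.
T₂ = [1360×0.89/(4×5.67×10⁻⁸×4.31²)]^(1/4) = 130.19 K.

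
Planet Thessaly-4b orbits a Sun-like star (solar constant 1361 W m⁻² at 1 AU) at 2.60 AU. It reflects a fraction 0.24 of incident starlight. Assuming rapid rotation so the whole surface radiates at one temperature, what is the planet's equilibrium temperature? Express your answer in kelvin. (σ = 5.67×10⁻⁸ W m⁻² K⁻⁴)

Flux at 2.60 AU: S = 1361/2.60² = 201 W m⁻².
Energy balance: absorbed = emitted ⇒ πR²·S(1−A) = 4πR²·σT_eq⁴, so T_eq⁴ = S(1−A)/(4σ).
T_eq = [201 × 0.76 / (4 × 5.67×10⁻⁸)]^(1/4) = (6.75×10⁸)^(1/4) = 161 K.

T_eq ≈ 161 K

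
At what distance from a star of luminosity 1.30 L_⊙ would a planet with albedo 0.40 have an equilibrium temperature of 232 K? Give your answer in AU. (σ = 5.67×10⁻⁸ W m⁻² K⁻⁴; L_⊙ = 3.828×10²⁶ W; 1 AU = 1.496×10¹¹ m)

L = 1.30 × 3.828×10²⁶ = 4.98×10²⁶ W.
From T_eq⁴ = L(1−A)/(16πσd²): d = √[L(1−A)/(16πσT_eq⁴)].
d = √[4.98×10²⁶ × 0.60 / (16π × 5.67×10⁻⁸ × (232)⁴)] = 1.90×10¹¹ m = 1.27 AU.

d ≈ 1.27 AU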